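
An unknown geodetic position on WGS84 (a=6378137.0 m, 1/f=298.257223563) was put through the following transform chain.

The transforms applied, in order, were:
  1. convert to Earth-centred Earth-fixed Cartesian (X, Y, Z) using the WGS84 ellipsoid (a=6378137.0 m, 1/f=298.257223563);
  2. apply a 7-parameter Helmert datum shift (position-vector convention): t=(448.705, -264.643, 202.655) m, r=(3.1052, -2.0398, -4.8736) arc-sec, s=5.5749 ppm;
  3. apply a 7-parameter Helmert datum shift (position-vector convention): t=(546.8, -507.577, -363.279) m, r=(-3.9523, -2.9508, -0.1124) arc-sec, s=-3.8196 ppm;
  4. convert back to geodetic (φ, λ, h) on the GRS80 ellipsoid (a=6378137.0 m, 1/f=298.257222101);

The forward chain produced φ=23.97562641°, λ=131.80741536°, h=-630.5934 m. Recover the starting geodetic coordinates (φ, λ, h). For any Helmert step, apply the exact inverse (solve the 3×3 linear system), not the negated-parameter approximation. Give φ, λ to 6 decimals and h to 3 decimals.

start: φ=23.975626°, λ=131.807415°, h=-630.593 m
→ ECEF (a=6378137.000, f=1/298.257222101): X=-3886759.1158, Y=4345971.3860, Z=2575560.7668
→ Helmert⁻¹: X=-3887286.2793, Y=4346444.0857, Z=2576072.7794
→ Helmert⁻¹: X=-3887790.5394, Y=4346631.4138, Z=2575828.7754
→ geod (Bowring, a=6378137.000): φ=23.97351000°, λ=131.81064600°, h=556.1050 m

φ=23.973510°, λ=131.810646°, h=556.105 m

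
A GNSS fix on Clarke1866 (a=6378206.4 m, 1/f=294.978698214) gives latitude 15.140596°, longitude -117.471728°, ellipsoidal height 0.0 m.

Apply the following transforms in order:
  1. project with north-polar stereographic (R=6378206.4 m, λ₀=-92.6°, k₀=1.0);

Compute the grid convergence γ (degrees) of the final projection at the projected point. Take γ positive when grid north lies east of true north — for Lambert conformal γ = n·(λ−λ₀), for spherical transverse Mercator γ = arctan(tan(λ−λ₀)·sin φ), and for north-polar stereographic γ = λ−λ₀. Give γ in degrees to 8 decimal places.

-24.87172800

start: φ=15.140596°, λ=-117.471728°, h=0.000 m
→ into stereo (λ₀=-92.6°): φ=15.14059600°, λ−λ₀=-24.87172800°
convergence γ = -24.87172800°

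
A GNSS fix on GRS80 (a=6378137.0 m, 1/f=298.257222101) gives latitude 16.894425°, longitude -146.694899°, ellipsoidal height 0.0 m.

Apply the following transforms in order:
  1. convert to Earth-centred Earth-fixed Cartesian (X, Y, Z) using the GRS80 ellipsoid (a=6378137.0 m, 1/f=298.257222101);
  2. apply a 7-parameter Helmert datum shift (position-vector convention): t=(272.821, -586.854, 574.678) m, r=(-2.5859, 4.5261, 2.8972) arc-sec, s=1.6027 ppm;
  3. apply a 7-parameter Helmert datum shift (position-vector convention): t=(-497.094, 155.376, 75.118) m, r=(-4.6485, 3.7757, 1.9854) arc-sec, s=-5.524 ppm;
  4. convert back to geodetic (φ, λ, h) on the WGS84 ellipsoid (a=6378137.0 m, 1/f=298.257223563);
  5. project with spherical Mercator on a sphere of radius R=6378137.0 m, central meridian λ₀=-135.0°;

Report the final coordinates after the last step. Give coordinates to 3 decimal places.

start: φ=16.894425°, λ=-146.694899°, h=0.000 m
→ ECEF (a=6378137.000, f=1/298.257222101): X=-5101966.5393, Y=-3352015.8636, Z=1841656.9494
→ Helmert 7p (PV): X=-5101614.4009, Y=-3352656.6638, Z=1842388.5561
→ Helmert 7p (PV): X=-5102017.3178, Y=-3352490.3521, Z=1842622.4388
→ geod (Bowring, a=6378137.000): φ=16.90197635°, λ=-146.69143890°, h=570.5486 m
→ merc (R=6378137.0, λ₀=-135.0°): E=-1301485.0251, N=1909417.4890

E=-1301485.025 m, N=1909417.489 m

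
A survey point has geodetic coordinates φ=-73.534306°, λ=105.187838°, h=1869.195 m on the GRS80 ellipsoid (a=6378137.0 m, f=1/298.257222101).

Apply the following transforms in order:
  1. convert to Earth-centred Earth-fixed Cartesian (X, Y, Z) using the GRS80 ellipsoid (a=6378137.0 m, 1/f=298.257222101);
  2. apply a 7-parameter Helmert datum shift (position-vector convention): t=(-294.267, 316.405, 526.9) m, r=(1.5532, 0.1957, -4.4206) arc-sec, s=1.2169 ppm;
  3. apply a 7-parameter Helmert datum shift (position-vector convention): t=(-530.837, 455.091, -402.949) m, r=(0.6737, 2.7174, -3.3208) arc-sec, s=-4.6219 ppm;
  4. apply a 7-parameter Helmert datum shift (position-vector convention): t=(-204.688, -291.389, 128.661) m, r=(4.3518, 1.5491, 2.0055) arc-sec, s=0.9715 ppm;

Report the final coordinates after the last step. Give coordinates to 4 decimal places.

start: φ=-73.534306°, λ=105.187838°, h=1869.195 m
→ ECEF (a=6378137.000, f=1/298.257222101): X=-475225.8038, Y=1750590.0996, Z=-6096202.3445
→ Helmert 7p (PV): X=-475488.9150, Y=1750964.7250, Z=-6095669.2299
→ Helmert 7p (PV): X=-476069.6704, Y=1751439.2880, Z=-6096032.0222
→ Helmert 7p (PV): X=-476337.6328, Y=1751273.5866, Z=-6095868.7560

X=-476337.6328 m, Y=1751273.5866 m, Z=-6095868.7560 m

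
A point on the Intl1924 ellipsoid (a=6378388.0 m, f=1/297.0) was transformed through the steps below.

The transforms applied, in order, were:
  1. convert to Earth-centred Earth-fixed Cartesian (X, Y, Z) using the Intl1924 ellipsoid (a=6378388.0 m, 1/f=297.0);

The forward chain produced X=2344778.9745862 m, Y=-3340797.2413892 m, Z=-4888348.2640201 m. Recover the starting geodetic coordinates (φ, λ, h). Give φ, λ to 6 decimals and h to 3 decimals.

φ=-50.329705°, λ=-54.936438°, h=2562.550 m

start: X=2344778.9746, Y=-3340797.2414, Z=-4888348.2640 m
→ geod (Bowring, a=6378388.000): φ=-50.32970500°, λ=-54.93643800°, h=2562.5500 m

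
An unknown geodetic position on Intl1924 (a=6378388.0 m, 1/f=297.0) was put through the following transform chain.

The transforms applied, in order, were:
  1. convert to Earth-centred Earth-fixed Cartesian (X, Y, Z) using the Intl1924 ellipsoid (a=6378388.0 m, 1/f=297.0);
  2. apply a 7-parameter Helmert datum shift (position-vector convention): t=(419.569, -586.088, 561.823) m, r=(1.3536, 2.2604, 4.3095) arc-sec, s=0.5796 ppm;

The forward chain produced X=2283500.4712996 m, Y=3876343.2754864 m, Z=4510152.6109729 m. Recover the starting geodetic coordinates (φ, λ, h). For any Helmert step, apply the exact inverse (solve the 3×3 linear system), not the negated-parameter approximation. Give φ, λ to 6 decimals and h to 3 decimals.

start: X=2283500.4713, Y=3876343.2755, Z=4510152.6110 m
→ Helmert⁻¹: X=2283111.1601, Y=3876909.0092, Z=4509587.7522
→ geod (Bowring, a=6378388.000): φ=45.25906900°, λ=59.50617500°, h=2598.2440 m

φ=45.259069°, λ=59.506175°, h=2598.244 m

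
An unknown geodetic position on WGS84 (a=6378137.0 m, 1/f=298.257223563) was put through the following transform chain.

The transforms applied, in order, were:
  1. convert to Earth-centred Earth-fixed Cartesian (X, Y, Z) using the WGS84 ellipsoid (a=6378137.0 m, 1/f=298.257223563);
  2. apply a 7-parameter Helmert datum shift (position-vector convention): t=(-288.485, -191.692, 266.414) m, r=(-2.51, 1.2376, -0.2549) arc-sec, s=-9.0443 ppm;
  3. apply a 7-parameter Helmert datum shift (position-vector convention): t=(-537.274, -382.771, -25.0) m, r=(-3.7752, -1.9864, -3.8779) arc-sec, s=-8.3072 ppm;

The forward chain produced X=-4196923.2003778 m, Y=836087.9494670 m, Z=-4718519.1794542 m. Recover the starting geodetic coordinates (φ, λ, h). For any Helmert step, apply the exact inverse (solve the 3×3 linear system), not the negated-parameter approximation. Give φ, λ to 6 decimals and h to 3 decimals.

start: X=-4196923.2004, Y=836087.9495, Z=-4718519.1795 m
→ Helmert⁻¹: X=-4196481.9538, Y=836485.1337, Z=-4718477.6538
→ Helmert⁻¹: X=-4196204.1418, Y=836736.6296, Z=-4718801.7413
→ geod (Bowring, a=6378137.000): φ=-47.99089200°, λ=168.72294900°, h=3503.3360 m

φ=-47.990892°, λ=168.722949°, h=3503.336 m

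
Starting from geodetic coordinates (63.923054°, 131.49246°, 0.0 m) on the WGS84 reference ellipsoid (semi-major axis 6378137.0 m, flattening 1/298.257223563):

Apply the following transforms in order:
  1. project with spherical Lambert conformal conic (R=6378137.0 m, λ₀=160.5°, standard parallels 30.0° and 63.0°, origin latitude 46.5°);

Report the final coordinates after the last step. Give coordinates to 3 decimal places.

E=-1394777.483 m, N=2149206.516 m

start: φ=63.923054°, λ=131.492460°, h=0.000 m
→ lcc (R=6378137.0, λ₀=160.5°): E=-1394777.4828, N=2149206.5159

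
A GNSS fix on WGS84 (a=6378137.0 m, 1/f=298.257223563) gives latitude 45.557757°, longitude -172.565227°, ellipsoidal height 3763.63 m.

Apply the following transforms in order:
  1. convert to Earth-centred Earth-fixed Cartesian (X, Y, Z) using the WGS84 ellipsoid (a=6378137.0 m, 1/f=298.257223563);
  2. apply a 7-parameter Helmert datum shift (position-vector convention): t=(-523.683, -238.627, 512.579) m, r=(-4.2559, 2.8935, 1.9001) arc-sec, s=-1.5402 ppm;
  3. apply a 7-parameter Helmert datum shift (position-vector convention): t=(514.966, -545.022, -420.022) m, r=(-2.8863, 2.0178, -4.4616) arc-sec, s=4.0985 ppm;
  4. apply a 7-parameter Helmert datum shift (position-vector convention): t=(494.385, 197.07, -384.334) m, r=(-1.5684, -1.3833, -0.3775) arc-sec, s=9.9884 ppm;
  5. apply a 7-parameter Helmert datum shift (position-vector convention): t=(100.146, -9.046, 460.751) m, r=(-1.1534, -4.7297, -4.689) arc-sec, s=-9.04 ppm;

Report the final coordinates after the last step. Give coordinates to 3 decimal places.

start: φ=45.557757°, λ=-172.565227°, h=3763.630 m
→ ECEF (a=6378137.000, f=1/298.257223563): X=-4438549.5567, Y=-579206.3633, Z=4533653.2673
→ Helmert 7p (PV): X=-4438997.4695, Y=-579391.4422, Z=4534233.0787
→ Helmert 7p (PV): X=-4438468.8726, Y=-579779.3724, Z=4533883.1728
→ Helmert 7p (PV): X=-4438050.2884, Y=-579545.4950, Z=4533518.7670
→ Helmert 7p (PV): X=-4438027.1508, Y=-579423.0626, Z=4533840.0111

X=-4438027.151 m, Y=-579423.063 m, Z=4533840.011 m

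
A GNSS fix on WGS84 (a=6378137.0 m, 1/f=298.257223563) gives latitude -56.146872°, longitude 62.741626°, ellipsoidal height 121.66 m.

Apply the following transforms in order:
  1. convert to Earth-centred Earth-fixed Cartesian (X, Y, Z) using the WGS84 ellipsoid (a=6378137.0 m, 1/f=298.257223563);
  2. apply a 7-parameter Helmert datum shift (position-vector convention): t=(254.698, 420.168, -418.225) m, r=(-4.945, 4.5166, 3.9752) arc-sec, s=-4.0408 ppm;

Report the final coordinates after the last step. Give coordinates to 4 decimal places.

start: φ=-56.146872°, λ=62.741626°, h=121.660 m
→ ECEF (a=6378137.000, f=1/298.257223563): X=1631107.9275, Y=3165854.9560, Z=-5273670.4738
→ Helmert 7p (PV): X=1631179.5438, Y=3166167.3358, Z=-5274179.0033

X=1631179.5438 m, Y=3166167.3358 m, Z=-5274179.0033 m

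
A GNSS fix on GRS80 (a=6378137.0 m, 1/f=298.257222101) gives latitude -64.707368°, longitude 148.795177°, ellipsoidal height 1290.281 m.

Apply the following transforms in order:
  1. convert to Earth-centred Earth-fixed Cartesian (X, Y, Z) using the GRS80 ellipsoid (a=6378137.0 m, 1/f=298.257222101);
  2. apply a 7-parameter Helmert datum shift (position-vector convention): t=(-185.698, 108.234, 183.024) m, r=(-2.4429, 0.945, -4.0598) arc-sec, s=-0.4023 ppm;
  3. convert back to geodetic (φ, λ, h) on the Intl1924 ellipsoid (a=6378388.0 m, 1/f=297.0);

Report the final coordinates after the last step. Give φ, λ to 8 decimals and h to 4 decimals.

φ=-64.70568522°, λ=148.79563138°, h=1037.7438 m

start: φ=-64.707368°, λ=148.795177°, h=1290.281 m
→ ECEF (a=6378137.000, f=1/298.257222101): X=-2337628.6637, Y=1415987.2023, Z=-5745012.7840
→ Helmert 7p (PV): X=-2337811.8718, Y=1416072.8358, Z=-5744833.5092
→ geod (Bowring, a=6378388.000): φ=-64.70568522°, λ=148.79563138°, h=1037.7438 m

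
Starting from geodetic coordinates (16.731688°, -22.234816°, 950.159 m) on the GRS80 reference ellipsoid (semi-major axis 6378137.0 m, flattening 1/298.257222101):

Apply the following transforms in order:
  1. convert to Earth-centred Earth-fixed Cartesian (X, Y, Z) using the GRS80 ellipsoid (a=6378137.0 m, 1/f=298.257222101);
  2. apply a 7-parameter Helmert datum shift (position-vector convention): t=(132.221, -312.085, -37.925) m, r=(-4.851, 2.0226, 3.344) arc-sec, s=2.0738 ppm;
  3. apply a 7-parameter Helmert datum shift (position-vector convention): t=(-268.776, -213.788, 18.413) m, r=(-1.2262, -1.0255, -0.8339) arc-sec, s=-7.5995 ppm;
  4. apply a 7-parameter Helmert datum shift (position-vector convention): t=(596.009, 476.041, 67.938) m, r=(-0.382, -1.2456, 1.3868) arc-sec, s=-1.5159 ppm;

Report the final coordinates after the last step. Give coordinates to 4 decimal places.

start: φ=16.731688°, λ=-22.234816°, h=950.159 m
→ ECEF (a=6378137.000, f=1/298.257222101): X=5656325.9626, Y=-2312314.3619, Z=1824690.6900
→ Helmert 7p (PV): X=5656525.2941, Y=-2312496.6270, Z=1824655.4658
→ Helmert 7p (PV): X=5656195.1106, Y=-2312704.8624, Z=1824701.8822
→ Helmert 7p (PV): X=5656787.0755, Y=-2312183.9075, Z=1824805.4940

X=5656787.0755 m, Y=-2312183.9075 m, Z=1824805.4940 m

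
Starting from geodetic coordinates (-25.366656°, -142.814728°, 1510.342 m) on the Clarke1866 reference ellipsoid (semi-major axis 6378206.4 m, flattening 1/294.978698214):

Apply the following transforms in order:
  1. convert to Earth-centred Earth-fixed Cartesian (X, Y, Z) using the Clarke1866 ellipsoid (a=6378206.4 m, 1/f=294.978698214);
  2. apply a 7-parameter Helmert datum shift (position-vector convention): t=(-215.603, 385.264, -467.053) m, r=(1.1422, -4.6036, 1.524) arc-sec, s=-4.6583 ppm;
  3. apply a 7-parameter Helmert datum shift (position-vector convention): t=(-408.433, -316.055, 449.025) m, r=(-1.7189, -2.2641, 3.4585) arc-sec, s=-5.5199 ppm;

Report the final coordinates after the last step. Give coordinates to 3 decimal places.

X=-4595841.175 m, Y=-3486280.157 m, Z=-2716456.064 m

start: φ=-25.366656°, λ=-142.814728°, h=1510.342 m
→ ECEF (a=6378206.400, f=1/294.978698214): X=-4595438.5673, Y=-3486266.2406, Z=-2716322.4224
→ Helmert 7p (PV): X=-4595546.3800, Y=-3485883.6484, Z=-2716898.6918
→ Helmert 7p (PV): X=-4595841.1753, Y=-3486280.1571, Z=-2716456.0640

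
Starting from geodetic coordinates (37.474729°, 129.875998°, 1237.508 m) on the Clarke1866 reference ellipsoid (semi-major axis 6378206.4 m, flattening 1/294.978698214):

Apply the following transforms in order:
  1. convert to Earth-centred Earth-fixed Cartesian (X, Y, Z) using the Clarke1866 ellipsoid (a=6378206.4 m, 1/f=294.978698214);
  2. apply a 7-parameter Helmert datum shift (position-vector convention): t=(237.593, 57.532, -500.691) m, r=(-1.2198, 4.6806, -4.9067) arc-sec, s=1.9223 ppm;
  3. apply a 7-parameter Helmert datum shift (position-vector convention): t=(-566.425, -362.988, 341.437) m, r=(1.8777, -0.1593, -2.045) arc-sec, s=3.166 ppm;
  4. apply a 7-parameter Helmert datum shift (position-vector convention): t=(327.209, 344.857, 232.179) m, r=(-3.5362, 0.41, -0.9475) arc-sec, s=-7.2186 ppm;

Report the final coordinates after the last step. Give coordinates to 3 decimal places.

X=-3249772.545 m, Y=3890499.264 m, Z=3859986.181 m

start: φ=37.474729°, λ=129.875998°, h=1237.508 m
→ ECEF (a=6378206.400, f=1/294.978698214): X=-3250019.1142, Y=3890289.8227, Z=3859898.0607
→ Helmert 7p (PV): X=-3249607.6353, Y=3890454.9723, Z=3859455.5334
→ Helmert 7p (PV): X=-3250148.7574, Y=3890101.3855, Z=3859842.0961
→ Helmert 7p (PV): X=-3249772.5451, Y=3890499.2638, Z=3859986.1814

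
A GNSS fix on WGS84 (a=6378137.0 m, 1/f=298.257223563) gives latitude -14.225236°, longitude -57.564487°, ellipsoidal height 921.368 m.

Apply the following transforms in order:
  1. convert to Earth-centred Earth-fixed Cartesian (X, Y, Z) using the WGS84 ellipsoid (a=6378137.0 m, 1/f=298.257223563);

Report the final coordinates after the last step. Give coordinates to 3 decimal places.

start: φ=-14.225236°, λ=-57.564487°, h=921.368 m
→ ECEF (a=6378137.000, f=1/298.257223563): X=3317168.6212, Y=-5219867.1816, Z=-1557376.2768

X=3317168.621 m, Y=-5219867.182 m, Z=-1557376.277 m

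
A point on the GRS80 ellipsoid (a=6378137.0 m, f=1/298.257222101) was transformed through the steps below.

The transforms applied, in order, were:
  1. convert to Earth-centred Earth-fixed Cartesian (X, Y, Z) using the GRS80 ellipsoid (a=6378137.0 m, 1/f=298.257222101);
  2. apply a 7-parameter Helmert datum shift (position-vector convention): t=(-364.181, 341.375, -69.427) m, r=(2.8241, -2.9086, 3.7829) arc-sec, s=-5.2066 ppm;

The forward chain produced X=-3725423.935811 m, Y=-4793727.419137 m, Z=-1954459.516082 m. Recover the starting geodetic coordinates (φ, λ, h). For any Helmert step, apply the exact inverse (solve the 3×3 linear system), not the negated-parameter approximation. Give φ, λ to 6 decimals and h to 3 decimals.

φ=-17.955448°, λ=-127.848817°, h=1907.031 m

start: X=-3725423.9358, Y=-4793727.4191, Z=-1954459.5161 m
→ Helmert⁻¹: X=-3725194.6307, Y=-4794052.1922, Z=-1954282.0965
→ geod (Bowring, a=6378137.000): φ=-17.95544800°, λ=-127.84881700°, h=1907.0310 m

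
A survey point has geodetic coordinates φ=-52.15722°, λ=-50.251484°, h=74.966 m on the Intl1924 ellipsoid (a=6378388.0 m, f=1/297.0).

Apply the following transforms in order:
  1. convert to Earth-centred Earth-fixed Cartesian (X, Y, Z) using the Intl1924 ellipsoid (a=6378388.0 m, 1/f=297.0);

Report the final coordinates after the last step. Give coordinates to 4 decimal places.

X=2507415.1547 m, Y=-3014997.8687 m, Z=-5013712.7247 m

start: φ=-52.157220°, λ=-50.251484°, h=74.966 m
→ ECEF (a=6378388.000, f=1/297.0): X=2507415.1547, Y=-3014997.8687, Z=-5013712.7247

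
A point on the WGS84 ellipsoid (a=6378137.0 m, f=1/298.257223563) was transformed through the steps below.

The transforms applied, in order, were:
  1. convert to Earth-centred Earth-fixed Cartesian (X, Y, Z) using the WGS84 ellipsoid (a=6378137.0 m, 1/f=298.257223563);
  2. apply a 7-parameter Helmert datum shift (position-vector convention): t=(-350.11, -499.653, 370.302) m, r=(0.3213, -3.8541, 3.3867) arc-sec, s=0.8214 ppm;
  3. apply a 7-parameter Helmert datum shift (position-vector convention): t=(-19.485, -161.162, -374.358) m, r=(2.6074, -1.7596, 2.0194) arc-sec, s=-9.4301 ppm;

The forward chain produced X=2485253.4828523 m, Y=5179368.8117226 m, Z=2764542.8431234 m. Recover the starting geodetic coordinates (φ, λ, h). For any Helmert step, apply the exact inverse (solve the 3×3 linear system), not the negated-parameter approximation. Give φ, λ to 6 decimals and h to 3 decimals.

φ=25.844470°, λ=64.364098°, h=1983.389 m

start: X=2485253.4829, Y=5179368.8117, Z=2764542.8431 m
→ Helmert⁻¹: X=2485370.7007, Y=5179589.4357, Z=2764856.5973
→ Helmert⁻¹: X=2485855.4750, Y=5180048.3242, Z=2764429.5068
→ geod (Bowring, a=6378137.000): φ=25.84447000°, λ=64.36409800°, h=1983.3890 m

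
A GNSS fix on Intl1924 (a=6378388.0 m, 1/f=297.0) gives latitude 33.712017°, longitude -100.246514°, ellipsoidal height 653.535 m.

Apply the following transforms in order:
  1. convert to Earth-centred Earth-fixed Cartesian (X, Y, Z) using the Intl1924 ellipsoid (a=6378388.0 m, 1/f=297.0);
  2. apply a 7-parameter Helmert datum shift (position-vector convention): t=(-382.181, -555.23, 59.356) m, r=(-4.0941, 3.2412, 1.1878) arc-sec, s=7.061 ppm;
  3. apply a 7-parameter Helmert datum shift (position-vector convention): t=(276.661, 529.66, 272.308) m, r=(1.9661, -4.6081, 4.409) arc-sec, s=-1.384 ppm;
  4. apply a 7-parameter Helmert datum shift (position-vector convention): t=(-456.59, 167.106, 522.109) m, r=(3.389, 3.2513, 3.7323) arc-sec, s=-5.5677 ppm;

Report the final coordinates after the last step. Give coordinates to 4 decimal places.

start: φ=33.712017°, λ=-100.246514°, h=653.535 m
→ ECEF (a=6378388.000, f=1/297.0): X=-944887.8087, Y=-5227114.2474, Z=3520336.1871
→ Helmert 7p (PV): X=-945191.2422, Y=-5227641.9526, Z=3520539.0005
→ Helmert 7p (PV): X=-944880.1813, Y=-5227158.8188, Z=3520735.4905
→ Helmert 7p (PV): X=-945181.4310, Y=-5227037.5533, Z=3521167.0074

X=-945181.4310 m, Y=-5227037.5533 m, Z=3521167.0074 m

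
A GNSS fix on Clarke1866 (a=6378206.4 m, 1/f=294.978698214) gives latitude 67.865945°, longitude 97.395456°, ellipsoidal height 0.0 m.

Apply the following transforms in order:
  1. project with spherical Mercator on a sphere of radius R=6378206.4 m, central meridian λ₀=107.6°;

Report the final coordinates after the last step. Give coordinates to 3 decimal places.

start: φ=67.865945°, λ=97.395456°, h=0.000 m
→ merc (R=6378206.4, λ₀=107.6°): E=-1135977.0022, N=10407389.1381

E=-1135977.002 m, N=10407389.138 m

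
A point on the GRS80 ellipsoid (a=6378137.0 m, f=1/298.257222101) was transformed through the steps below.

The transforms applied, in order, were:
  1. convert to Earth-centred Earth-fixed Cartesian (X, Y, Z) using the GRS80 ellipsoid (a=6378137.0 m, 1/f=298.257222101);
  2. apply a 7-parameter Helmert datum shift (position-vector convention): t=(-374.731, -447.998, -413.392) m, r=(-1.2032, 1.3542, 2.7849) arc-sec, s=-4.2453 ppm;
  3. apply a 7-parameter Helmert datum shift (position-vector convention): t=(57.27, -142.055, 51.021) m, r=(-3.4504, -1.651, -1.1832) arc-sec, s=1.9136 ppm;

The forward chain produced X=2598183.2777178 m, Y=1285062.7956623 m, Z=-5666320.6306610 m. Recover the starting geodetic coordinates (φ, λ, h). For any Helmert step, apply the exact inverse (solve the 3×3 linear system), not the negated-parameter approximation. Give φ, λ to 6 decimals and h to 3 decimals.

start: X=2598183.2777, Y=1285062.7957, Z=-5666320.6307 m
→ Helmert⁻¹: X=2598068.3079, Y=1285312.0816, Z=-5666360.1034
→ Helmert⁻¹: X=2598508.6289, Y=1285763.5051, Z=-5665946.2049
→ geod (Bowring, a=6378137.000): φ=-63.05726100°, λ=26.32658500°, h=3447.5580 m

φ=-63.057261°, λ=26.326585°, h=3447.558 m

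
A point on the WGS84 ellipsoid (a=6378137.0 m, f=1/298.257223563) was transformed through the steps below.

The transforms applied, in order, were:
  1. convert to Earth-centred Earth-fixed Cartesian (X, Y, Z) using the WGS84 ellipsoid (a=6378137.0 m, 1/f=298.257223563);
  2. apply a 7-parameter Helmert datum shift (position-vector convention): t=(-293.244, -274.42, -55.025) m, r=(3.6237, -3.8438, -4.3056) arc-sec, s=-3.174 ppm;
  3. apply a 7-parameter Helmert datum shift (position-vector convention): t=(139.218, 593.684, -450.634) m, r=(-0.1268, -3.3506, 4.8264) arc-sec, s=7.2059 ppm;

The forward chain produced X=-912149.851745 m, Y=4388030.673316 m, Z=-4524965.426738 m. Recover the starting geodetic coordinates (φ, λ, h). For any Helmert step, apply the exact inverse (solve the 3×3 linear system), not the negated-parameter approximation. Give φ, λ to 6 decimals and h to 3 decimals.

start: X=-912149.8517, Y=4388030.6733, Z=-4524965.4267 m
→ Helmert⁻¹: X=-912253.3304, Y=4387429.5014, Z=-4524464.6738
→ Helmert⁻¹: X=-912138.8837, Y=4387619.3208, Z=-4524484.0939
→ geod (Bowring, a=6378137.000): φ=-45.46630000°, λ=101.74390100°, h=899.0830 m

φ=-45.466300°, λ=101.743901°, h=899.083 m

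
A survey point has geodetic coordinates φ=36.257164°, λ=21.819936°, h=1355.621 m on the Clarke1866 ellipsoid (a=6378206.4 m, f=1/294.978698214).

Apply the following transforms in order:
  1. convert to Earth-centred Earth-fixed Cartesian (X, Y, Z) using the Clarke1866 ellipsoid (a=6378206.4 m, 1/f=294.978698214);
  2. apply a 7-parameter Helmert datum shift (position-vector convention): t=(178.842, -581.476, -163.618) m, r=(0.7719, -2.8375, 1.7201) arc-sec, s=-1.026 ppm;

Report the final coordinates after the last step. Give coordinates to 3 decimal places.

start: φ=36.257164°, λ=21.819936°, h=1355.621 m
→ ECEF (a=6378206.400, f=1/294.978698214): X=4781398.8857, Y=1914353.2147, Z=3751850.3496
→ Helmert 7p (PV): X=4781505.2451, Y=1913795.6075, Z=3751755.8219

X=4781505.245 m, Y=1913795.608 m, Z=3751755.822 m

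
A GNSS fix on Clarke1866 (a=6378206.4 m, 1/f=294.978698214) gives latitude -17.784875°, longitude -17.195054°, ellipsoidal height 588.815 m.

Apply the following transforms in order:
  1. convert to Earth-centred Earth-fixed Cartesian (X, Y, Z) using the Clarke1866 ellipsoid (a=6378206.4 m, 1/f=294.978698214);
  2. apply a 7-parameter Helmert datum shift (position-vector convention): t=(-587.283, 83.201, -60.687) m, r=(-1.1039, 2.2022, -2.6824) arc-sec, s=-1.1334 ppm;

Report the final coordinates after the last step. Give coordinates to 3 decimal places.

X=5803665.768 m, Y=-1796183.677 m, Z=-1935899.917 m

start: φ=-17.784875°, λ=-17.195054°, h=588.815 m
→ ECEF (a=6378206.400, f=1/294.978698214): X=5804303.6556, Y=-1796183.0713, Z=-1935789.0672
→ Helmert 7p (PV): X=5803665.7678, Y=-1796183.6774, Z=-1935899.9173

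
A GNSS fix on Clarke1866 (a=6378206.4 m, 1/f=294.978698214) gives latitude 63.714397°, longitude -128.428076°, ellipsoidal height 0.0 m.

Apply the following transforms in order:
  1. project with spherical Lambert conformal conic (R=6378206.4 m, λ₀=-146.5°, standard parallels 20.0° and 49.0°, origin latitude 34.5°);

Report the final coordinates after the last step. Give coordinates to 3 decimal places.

E=1002474.898 m, N=3396336.239 m

start: φ=63.714397°, λ=-128.428076°, h=0.000 m
→ lcc (R=6378206.4, λ₀=-146.5°): E=1002474.8976, N=3396336.2392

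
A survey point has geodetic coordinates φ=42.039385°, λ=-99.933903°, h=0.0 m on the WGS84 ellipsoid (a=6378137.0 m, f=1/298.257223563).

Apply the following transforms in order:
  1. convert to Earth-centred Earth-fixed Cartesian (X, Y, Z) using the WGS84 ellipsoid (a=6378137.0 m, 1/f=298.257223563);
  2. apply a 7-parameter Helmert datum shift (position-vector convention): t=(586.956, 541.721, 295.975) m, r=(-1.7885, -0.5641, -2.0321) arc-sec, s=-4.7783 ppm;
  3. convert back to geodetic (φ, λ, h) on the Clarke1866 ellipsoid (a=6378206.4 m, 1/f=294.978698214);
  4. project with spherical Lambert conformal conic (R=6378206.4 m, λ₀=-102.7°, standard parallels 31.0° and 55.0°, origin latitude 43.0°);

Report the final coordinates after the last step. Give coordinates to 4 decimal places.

E=224072.5834 m, N=-99964.2509 m

start: φ=42.039385°, λ=-99.933903°, h=0.000 m
→ ECEF (a=6378137.000, f=1/298.257223563): X=-818409.0114, Y=-4672944.7893, Z=4248853.8181
→ Helmert 7p (PV): X=-817875.8018, Y=-4672335.8356, Z=4249167.7710
→ geod (Bowring, a=6378206.400): φ=42.04778509°, λ=-99.92882780°, h=-266.3913 m
→ lcc (R=6378206.4, λ₀=-102.7°): E=224072.5834, N=-99964.2509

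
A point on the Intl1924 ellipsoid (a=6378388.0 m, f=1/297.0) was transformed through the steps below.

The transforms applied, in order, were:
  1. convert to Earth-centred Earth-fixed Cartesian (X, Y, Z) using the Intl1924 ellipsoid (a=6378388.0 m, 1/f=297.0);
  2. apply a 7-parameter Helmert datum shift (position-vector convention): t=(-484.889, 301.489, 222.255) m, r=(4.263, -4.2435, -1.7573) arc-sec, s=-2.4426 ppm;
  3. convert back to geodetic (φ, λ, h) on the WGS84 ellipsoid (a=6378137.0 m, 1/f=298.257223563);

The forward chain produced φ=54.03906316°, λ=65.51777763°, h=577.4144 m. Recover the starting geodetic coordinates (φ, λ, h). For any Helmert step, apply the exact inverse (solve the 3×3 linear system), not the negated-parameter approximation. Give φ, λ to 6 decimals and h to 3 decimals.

φ=54.037642°, λ=65.508827°, h=178.193 m

start: φ=54.039063°, λ=65.517778°, h=577.414 m
→ ECEF (a=6378137.000, f=1/298.257223563): X=1555713.2539, Y=3416509.9863, Z=5139765.6562
→ Helmert⁻¹: X=1556278.5724, Y=3416336.3209, Z=5139453.3301
→ geod (Bowring, a=6378388.000): φ=54.03764200°, λ=65.50882700°, h=178.1930 m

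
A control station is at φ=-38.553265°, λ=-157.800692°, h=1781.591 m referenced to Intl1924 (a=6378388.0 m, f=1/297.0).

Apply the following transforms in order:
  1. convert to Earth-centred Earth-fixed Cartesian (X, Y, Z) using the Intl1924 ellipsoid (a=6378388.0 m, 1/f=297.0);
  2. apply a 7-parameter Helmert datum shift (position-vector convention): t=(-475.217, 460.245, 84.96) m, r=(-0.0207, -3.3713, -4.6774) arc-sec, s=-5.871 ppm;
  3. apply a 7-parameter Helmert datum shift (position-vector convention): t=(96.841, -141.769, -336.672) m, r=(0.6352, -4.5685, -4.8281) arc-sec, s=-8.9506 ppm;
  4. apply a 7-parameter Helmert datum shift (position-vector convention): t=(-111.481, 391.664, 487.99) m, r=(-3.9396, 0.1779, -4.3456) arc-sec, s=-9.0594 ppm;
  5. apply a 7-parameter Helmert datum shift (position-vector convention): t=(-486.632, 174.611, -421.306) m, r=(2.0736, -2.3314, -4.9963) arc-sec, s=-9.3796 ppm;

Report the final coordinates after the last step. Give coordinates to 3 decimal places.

X=-4626477.226 m, Y=-1886291.909 m, Z=-3955098.576 m

start: φ=-38.553265°, λ=-157.800692°, h=1781.591 m
→ ECEF (a=6378388.000, f=1/297.0): X=-4625675.6873, Y=-1887638.1103, Z=-3954830.1803
→ Helmert 7p (PV): X=-4626101.9126, Y=-1887062.2856, Z=-3954797.4161
→ Helmert 7p (PV): X=-4625920.2429, Y=-1887066.7018, Z=-3955206.9628
→ Helmert 7p (PV): X=-4626032.9836, Y=-1886636.0265, Z=-3954643.1091
→ Helmert 7p (PV): X=-4626477.2256, Y=-1886291.9094, Z=-3955098.5758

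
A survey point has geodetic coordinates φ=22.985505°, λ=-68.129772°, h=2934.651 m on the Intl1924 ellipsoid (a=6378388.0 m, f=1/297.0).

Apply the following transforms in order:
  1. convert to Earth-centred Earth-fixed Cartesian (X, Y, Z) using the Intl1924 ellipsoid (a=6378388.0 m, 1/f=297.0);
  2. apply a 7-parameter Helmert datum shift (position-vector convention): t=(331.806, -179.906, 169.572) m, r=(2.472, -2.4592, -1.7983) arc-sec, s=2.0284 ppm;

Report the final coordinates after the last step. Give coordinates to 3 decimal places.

X=2189728.375 m, Y=-5454903.835 m, Z=2476555.183 m

start: φ=22.985505°, λ=-68.129772°, h=2934.651 m
→ ECEF (a=6378388.000, f=1/297.0): X=2189469.2092, Y=-5454664.0972, Z=2476419.8559
→ Helmert 7p (PV): X=2189728.3750, Y=-5454903.8351, Z=2476555.1831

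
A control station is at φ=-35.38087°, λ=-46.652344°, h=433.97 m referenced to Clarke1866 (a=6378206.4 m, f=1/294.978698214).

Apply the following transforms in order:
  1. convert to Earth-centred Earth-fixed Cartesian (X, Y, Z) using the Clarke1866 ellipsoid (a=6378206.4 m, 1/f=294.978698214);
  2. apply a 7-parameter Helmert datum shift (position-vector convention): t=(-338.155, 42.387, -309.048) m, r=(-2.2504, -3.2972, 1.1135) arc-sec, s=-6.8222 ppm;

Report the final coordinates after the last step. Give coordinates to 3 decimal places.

X=3573615.128 m, Y=-3786167.086 m, Z=-3672647.580 m

start: φ=-35.380870°, λ=-46.652344°, h=433.970 m
→ ECEF (a=6378206.400, f=1/294.978698214): X=3573898.5205, Y=-3786214.5293, Z=-3672462.0237
→ Helmert 7p (PV): X=3573615.1279, Y=-3786167.0860, Z=-3672647.5798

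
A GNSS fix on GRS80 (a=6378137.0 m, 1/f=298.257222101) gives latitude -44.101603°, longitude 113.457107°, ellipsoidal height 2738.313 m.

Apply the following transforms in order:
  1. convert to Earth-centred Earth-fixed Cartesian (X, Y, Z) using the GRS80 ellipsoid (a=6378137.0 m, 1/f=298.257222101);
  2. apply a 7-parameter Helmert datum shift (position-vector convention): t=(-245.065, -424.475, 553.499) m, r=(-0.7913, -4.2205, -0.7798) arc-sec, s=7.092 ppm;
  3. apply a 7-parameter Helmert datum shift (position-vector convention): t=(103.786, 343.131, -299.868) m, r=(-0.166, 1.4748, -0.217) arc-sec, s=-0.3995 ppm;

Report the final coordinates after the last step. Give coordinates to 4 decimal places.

start: φ=-44.101603°, λ=113.457107°, h=2738.313 m
→ ECEF (a=6378137.000, f=1/298.257222101): X=-1826944.6175, Y=4210301.6090, Z=-4418111.2787
→ Helmert 7p (PV): X=-1827096.3196, Y=4209896.9509, Z=-4417642.6476
→ Helmert 7p (PV): X=-1827018.9609, Y=4210236.7670, Z=-4417931.0751

X=-1827018.9609 m, Y=4210236.7670 m, Z=-4417931.0751 m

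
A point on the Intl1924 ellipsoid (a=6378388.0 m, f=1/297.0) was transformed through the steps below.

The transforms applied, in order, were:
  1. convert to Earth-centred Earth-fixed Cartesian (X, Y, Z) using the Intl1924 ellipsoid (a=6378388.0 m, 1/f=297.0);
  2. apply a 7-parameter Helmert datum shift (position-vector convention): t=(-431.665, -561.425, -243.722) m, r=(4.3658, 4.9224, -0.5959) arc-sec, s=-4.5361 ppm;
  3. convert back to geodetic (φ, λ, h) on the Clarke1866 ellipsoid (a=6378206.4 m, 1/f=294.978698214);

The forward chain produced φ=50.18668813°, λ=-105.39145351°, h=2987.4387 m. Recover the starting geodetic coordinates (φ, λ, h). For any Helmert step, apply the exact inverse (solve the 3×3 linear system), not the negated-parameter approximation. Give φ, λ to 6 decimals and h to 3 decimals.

φ=50.192126°, λ=-105.389503°, h=2515.974 m

start: φ=50.186688°, λ=-105.391454°, h=2987.439 m
→ ECEF (a=6378206.400, f=1/294.978698214): X=-1086593.3260, Y=-3947151.8034, Z=4878201.3439
→ Helmert⁻¹: X=-1086271.6099, Y=-3946508.1600, Z=4878524.8036
→ geod (Bowring, a=6378388.000): φ=50.19212600°, λ=-105.38950300°, h=2515.9740 m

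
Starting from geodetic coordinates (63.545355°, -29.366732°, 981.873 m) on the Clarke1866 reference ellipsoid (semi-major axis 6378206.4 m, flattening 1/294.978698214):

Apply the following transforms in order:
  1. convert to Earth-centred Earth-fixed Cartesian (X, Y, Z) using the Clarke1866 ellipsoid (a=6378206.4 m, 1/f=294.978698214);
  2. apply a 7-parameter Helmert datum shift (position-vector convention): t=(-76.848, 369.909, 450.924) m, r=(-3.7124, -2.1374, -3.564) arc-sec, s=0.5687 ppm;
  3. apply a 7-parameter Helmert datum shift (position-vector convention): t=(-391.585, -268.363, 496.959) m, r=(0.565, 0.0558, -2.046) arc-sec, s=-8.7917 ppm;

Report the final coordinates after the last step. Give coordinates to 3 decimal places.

start: φ=63.545355°, λ=-29.366732°, h=981.873 m
→ ECEF (a=6378206.400, f=1/294.978698214): X=2483421.9530, Y=-1397437.1880, Z=5688003.2104
→ Helmert 7p (PV): X=2483263.4298, Y=-1397008.6102, Z=5688508.2548
→ Helmert 7p (PV): X=2482837.6944, Y=-1397304.9049, Z=5688950.7038

X=2482837.694 m, Y=-1397304.905 m, Z=5688950.704 m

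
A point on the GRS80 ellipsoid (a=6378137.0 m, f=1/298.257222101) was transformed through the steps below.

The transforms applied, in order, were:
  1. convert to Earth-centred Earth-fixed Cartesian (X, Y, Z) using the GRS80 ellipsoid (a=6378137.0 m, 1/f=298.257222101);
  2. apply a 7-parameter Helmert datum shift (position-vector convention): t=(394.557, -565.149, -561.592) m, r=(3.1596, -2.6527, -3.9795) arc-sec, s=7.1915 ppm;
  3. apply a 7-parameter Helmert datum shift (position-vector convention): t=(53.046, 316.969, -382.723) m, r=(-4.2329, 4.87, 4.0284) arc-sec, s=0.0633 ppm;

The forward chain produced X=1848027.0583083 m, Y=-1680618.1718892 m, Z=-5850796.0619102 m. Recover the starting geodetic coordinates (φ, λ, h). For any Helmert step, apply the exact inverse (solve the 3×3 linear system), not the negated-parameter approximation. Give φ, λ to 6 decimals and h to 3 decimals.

φ=-67.019623°, λ=-42.284986°, h=575.815 m

start: X=1848027.0583, Y=-1680618.1719, Z=-5850796.0619 m
→ Helmert⁻¹: X=1848079.1984, Y=-1680851.0678, Z=-5850403.8285
→ Helmert⁻¹: X=1847628.5405, Y=-1680327.7967, Z=-5849798.1898
→ geod (Bowring, a=6378137.000): φ=-67.01962300°, λ=-42.28498600°, h=575.8150 m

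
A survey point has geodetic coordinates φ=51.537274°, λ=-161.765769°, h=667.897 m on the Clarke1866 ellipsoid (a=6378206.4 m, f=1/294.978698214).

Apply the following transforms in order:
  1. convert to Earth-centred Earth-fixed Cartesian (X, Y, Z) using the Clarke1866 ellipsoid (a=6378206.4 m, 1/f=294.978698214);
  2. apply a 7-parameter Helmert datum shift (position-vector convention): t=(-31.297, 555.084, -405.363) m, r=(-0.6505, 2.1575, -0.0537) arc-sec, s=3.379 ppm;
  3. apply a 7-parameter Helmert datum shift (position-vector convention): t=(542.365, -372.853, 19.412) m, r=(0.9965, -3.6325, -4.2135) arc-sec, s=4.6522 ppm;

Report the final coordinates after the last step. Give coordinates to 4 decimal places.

start: φ=51.537274°, λ=-161.765769°, h=667.897 m
→ ECEF (a=6378206.400, f=1/294.978698214): X=-3776300.4681, Y=-1244084.9224, Z=4971261.9822
→ Helmert 7p (PV): X=-3776292.8503, Y=-1243517.3810, Z=4970916.8403
→ Helmert 7p (PV): X=-3775880.9981, Y=-1243842.8935, Z=4970886.8662

X=-3775880.9981 m, Y=-1243842.8935 m, Z=4970886.8662 m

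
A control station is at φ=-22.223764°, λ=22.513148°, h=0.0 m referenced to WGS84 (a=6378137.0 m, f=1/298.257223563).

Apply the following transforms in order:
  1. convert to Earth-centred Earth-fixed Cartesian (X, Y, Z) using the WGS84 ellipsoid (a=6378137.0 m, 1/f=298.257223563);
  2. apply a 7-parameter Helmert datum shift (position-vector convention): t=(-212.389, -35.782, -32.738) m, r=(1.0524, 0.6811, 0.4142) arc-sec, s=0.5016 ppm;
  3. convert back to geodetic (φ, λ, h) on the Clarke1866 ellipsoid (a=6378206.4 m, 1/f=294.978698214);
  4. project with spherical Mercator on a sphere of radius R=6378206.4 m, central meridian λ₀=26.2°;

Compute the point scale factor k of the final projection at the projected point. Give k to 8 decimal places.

start: φ=-22.223764°, λ=22.513148°, h=0.000 m
→ ECEF (a=6378137.000, f=1/298.257223563): X=5456984.0197, Y=2261824.0279, Z=-2397368.2765
→ Helmert 7p (PV): X=5456761.9097, Y=2261812.5704, Z=-2397408.6961
→ geod (Bowring, a=6378206.400): φ=-22.22631882°, λ=22.51387025°, h=-214.1716 m
→ into merc (λ₀=26.2°): φ=-22.22631882°, λ−λ₀=-3.68612975°
scale k = 1.08026717

1.08026717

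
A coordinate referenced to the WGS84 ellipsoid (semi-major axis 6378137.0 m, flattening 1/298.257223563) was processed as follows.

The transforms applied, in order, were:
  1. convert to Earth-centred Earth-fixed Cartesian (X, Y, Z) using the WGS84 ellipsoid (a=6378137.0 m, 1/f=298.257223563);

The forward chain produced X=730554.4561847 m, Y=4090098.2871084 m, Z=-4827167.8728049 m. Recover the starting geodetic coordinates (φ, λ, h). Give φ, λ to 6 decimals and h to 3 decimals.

φ=-49.470919°, λ=79.872888°, h=3173.653 m

start: X=730554.4562, Y=4090098.2871, Z=-4827167.8728 m
→ geod (Bowring, a=6378137.000): φ=-49.47091900°, λ=79.87288800°, h=3173.6530 m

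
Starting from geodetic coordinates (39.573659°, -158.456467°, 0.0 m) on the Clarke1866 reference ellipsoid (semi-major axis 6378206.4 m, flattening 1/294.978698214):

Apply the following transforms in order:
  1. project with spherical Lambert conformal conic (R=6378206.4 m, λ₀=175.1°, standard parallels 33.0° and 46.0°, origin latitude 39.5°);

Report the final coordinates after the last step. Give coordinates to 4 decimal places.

E=2222050.8764 m, N=337390.4968 m

start: φ=39.573659°, λ=-158.456467°, h=0.000 m
→ lcc (R=6378206.4, λ₀=175.1°): E=2222050.8764, N=337390.4968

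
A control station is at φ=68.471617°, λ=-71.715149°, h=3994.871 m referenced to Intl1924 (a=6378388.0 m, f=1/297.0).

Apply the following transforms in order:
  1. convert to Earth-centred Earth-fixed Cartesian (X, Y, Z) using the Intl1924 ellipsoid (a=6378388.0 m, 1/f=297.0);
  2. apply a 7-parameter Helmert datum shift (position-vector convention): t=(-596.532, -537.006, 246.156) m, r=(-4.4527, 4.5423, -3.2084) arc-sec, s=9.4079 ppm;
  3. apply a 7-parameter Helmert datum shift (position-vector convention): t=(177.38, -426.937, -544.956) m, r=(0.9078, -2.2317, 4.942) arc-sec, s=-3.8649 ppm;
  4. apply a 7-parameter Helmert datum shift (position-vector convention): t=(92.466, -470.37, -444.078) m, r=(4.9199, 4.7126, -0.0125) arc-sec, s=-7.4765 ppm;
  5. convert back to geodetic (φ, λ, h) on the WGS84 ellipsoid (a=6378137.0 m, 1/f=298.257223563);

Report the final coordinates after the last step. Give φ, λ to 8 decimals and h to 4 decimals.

start: φ=68.471617°, λ=-71.715149°, h=3994.871 m
→ ECEF (a=6378388.000, f=1/297.0): X=736956.8042, Y=-2230329.4539, Z=5914450.9255
→ Helmert 7p (PV): X=736462.7602, Y=-2230771.2277, Z=5914784.6422
→ Helmert 7p (PV): X=736626.7465, Y=-2231197.9295, Z=5914214.9764
→ Helmert 7p (PV): X=736848.6929, Y=-2231792.7294, Z=5913656.6320
→ geod (Bowring, a=6378137.000): φ=68.45714721°, λ=-71.72884328°, h=3925.5980 m

φ=68.45714721°, λ=-71.72884328°, h=3925.5980 m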